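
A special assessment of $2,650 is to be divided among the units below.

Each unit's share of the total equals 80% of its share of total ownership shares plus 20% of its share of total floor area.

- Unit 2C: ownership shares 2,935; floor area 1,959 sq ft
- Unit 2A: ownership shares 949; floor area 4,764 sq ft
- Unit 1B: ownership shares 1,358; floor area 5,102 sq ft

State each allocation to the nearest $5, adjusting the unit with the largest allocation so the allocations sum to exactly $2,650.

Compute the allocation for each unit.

Unit 2C: $1,275 · Unit 2A: $595 · Unit 1B: $780

Ownership shares total 5,242; floor area total 11,825.
Blended shares (80% ownership shares + 20% floor area): Unit 2C 0.4811; Unit 2A 0.2254; Unit 1B 0.2935.
Proportional shares: Unit 2C 1,274.79; Unit 2A 597.32; Unit 1B 777.88.
Rounded to nearest $5: Unit 2C $1,275; Unit 2A $595; Unit 1B $780. Sum = $2,650.
No rounding difference to absorb.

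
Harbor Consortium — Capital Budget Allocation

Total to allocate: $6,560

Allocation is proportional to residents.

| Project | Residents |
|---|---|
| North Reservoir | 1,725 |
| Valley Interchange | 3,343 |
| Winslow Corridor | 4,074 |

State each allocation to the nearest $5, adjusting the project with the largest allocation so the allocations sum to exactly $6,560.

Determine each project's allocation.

Combined residents = 9,142.
Pro-rata amounts: North Reservoir 1,725/9,142 × $6,560 = 1,237.80; Valley Interchange 3,343/9,142 × $6,560 = 2,398.83; Winslow Corridor 4,074/9,142 × $6,560 = 2,923.37.
Rounded to nearest $5: North Reservoir $1,240; Valley Interchange $2,400; Winslow Corridor $2,925. Sum = $6,565.
Difference $6,560 − $6,565 = −$5 applied to largest allocation (Winslow Corridor): Winslow Corridor becomes $2,920.

North Reservoir: $1,240 · Valley Interchange: $2,400 · Winslow Corridor: $2,920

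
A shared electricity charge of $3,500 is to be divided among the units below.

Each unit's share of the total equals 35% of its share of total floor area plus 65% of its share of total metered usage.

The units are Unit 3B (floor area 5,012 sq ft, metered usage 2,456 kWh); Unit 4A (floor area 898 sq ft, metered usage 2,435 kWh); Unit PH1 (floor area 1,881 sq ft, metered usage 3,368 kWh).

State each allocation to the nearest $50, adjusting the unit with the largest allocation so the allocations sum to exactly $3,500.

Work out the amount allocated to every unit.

Floor area total 7,791; metered usage total 8,259.
Composite weights (35% floor area + 65% metered usage): Unit 3B 0.4184; Unit 4A 0.2320; Unit PH1 0.3496.
Unrounded shares: Unit 3B 1,464.57; Unit 4A 811.93; Unit PH1 1,223.49.
At nearest $50: Unit 3B $1,450; Unit 4A $800; Unit PH1 $1,200. Sum = $3,450.
Difference $3,500 − $3,450 = +$50 applied to largest allocation (Unit 3B): Unit 3B becomes $1,500.

Unit 3B: $1,500; Unit 4A: $800; Unit PH1: $1,200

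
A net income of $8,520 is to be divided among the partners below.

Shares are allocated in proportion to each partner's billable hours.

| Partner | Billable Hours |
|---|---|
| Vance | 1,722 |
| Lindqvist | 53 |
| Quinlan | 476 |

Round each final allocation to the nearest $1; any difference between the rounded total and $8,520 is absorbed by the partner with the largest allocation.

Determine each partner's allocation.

Vance: $6,517 · Lindqvist: $201 · Quinlan: $1,802

Billable hours total: 2,251.
Unrounded shares: Vance 1,722/2,251 × $8,520 = 6,517.74; Lindqvist 53/2,251 × $8,520 = 200.60; Quinlan 476/2,251 × $8,520 = 1,801.65.
Rounded to nearest $1: Vance $6,518; Lindqvist $201; Quinlan $1,802. Sum = $8,521.
Difference $8,520 − $8,521 = −$1 applied to largest allocation (Vance): Vance becomes $6,517.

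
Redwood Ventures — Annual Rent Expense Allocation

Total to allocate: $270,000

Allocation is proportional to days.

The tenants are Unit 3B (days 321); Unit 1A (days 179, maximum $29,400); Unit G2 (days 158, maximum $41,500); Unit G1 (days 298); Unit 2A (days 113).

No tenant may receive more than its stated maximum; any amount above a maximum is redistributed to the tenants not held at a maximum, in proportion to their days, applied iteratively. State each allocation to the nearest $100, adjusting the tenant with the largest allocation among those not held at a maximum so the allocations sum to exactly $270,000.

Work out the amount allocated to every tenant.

Total days = 1,069.
Proportional shares (ignoring caps): Unit 3B 81,075.77; Unit 1A 45,210.48; Unit G2 39,906.45; Unit G1 75,266.60; Unit 2A 28,540.69.
Cap binds for Unit 1A ($29,400); residual $240,600 reallocated over remaining days 890.
Cap binds for Unit G2 ($41,500); residual $199,100 reallocated over remaining days 732.
Redistributed shares: Unit 3B 87,310.25 → $87,300; Unit G1 81,054.37 → $81,100; Unit 2A 30,735.38 → $30,700.

Unit 3B: $87,300; Unit 1A: $29,400; Unit G2: $41,500; Unit G1: $81,100; Unit 2A: $30,700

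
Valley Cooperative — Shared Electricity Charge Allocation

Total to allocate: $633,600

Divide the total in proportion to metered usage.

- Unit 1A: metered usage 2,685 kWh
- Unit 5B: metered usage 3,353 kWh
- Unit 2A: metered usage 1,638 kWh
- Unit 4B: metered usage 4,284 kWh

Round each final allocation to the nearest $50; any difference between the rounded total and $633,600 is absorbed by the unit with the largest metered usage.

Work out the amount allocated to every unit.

Combined metered usage = 2,685 + 3,353 + 1,638 + 4,284 = 11,960.
Proportional shares: Unit 1A 142,242.14; Unit 5B 177,630.50; Unit 2A 86,775.65; Unit 4B 226,951.71.
At nearest $50: Unit 1A $142,250; Unit 5B $177,650; Unit 2A $86,800; Unit 4B $226,950. Sum = $633,650.
Difference $633,600 − $633,650 = −$50 applied to largest metered usage (Unit 4B): Unit 4B becomes $226,900.

Unit 1A: $142,250 · Unit 5B: $177,650 · Unit 2A: $86,800 · Unit 4B: $226,900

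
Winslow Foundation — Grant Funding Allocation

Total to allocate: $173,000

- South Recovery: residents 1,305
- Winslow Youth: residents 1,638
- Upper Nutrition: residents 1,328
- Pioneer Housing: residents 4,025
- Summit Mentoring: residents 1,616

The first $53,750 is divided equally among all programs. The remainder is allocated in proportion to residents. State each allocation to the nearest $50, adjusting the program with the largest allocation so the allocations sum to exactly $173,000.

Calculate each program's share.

First tranche $53,750 split equally: $10,750 each.
Remainder $119,250 by residents (total 9,912): South Recovery 15,700.29 → $15,700; Winslow Youth 19,706.57 → $19,700; Upper Nutrition 15,977.00 → $16,000; Pioneer Housing 48,424.26 → $48,400; Summit Mentoring 19,441.89 → $19,450.
Totals: South Recovery $10,750 + $15,700 = $26,450; Winslow Youth $10,750 + $19,700 = $30,450; Upper Nutrition $10,750 + $16,000 = $26,750; Pioneer Housing $10,750 + $48,400 = $59,150; Summit Mentoring $10,750 + $19,450 = $30,200.

South Recovery: $26,450; Winslow Youth: $30,450; Upper Nutrition: $26,750; Pioneer Housing: $59,150; Summit Mentoring: $30,200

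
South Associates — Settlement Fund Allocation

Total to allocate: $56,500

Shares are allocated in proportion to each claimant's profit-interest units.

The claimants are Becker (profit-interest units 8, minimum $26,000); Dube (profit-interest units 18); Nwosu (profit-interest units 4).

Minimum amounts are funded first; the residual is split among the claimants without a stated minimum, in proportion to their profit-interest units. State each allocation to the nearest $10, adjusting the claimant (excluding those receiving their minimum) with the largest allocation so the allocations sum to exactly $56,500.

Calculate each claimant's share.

Fund the minimums — Becker $26,000. Residual $30,500.
Residual split over remaining profit-interest units 22: Dube 24,954.55 → $24,950; Nwosu 5,545.45 → $5,550.

Becker: $26,000 | Dube: $24,950 | Nwosu: $5,550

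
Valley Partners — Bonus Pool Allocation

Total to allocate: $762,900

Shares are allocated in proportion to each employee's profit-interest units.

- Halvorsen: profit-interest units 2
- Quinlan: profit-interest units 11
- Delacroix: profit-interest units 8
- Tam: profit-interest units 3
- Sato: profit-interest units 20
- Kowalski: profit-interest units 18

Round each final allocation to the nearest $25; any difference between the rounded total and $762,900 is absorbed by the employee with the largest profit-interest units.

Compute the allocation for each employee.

Halvorsen: $24,600; Quinlan: $135,350; Delacroix: $98,450; Tam: $36,925; Sato: $246,100; Kowalski: $221,475

Combined profit-interest units = 2 + 11 + 8 + 3 + 20 + 18 = 62.
Unrounded shares: Halvorsen 24,609.68; Quinlan 135,353.23; Delacroix 98,438.71; Tam 36,914.52; Sato 246,096.77; Kowalski 221,487.10.
At nearest $25: Halvorsen $24,600; Quinlan $135,350; Delacroix $98,450; Tam $36,925; Sato $246,100; Kowalski $221,475. Sum = $762,900.
Rounded total matches; no reconciliation needed.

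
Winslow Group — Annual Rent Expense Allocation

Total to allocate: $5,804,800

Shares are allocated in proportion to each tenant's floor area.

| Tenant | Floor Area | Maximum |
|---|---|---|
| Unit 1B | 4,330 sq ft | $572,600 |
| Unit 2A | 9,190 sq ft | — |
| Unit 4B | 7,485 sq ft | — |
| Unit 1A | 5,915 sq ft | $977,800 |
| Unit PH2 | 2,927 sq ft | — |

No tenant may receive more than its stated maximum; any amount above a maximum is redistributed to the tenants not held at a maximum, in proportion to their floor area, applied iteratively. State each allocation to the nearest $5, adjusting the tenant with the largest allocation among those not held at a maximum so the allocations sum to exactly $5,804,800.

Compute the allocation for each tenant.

Floor area total: 29,847.
Unconstrained shares: Unit 1B 842,120.95; Unit 2A 1,787,319.06; Unit 4B 1,455,721.78; Unit 1A 1,150,380.00; Unit PH2 569,258.20.
Capped: Unit 1B ($572,600), Unit 1A ($977,800); balance $4,254,400 reallocated over remaining floor area 19,602.
Redistributed shares: Unit 2A 1,994,589.12 → $1,994,590; Unit 4B 1,624,537.496 → $1,624,535; Unit PH2 635,273.38 → $635,275.

Unit 1B: $572,600 · Unit 2A: $1,994,590 · Unit 4B: $1,624,535 · Unit 1A: $977,800 · Unit PH2: $635,275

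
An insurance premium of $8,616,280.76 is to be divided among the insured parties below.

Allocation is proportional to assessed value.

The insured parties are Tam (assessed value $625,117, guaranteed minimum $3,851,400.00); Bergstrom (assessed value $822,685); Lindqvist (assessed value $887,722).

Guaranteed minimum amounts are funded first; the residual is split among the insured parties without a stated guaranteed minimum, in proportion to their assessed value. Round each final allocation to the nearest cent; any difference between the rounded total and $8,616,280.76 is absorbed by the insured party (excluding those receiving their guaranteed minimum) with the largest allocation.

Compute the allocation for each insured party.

Tam: $3,851,400.00; Bergstrom: $2,291,849.79; Lindqvist: $2,473,030.97

Guaranteed amounts: Tam $3,851,400.00. Remaining pool $4,764,880.76.
Remaining pool split over remaining assessed value 1,710,407: Bergstrom 2,291,849.7925 → $2,291,849.79; Lindqvist 2,473,030.9675 → $2,473,030.97.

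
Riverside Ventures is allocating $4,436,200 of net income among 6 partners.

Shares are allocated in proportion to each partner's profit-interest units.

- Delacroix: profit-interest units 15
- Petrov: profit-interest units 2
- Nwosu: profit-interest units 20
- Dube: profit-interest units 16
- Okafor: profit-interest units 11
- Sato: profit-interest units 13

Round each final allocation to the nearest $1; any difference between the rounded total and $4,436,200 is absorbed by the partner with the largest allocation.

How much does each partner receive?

Delacroix: $864,195; Petrov: $115,226; Nwosu: $1,152,259; Dube: $921,808; Okafor: $633,743; Sato: $748,969

Total profit-interest units = 77.
Pro-rata amounts: Delacroix 15/77 × $4,436,200 = 864,194.81; Petrov 2/77 × $4,436,200 = 115,225.97; Nwosu 20/77 × $4,436,200 = 1,152,259.74; Dube 16/77 × $4,436,200 = 921,807.79; Okafor 11/77 × $4,436,200 = 633,742.86; Sato 13/77 × $4,436,200 = 748,968.83.
After rounding ($1): Delacroix $864,195; Petrov $115,226; Nwosu $1,152,260; Dube $921,808; Okafor $633,743; Sato $748,969. Sum = $4,436,201.
Difference $4,436,200 − $4,436,201 = −$1 applied to largest allocation (Nwosu): Nwosu becomes $1,152,259.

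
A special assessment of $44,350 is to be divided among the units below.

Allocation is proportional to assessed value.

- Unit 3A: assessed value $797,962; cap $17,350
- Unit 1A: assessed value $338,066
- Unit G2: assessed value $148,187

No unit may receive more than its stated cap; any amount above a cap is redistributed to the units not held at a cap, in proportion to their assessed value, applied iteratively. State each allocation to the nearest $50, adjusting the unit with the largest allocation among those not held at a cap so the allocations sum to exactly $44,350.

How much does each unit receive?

Unit 3A: $17,350 | Unit 1A: $18,750 | Unit G2: $8,250

Assessed value total: 1,284,215.
Pro-rata shares before constraints: Unit 3A 27,557.39; Unit 1A 11,675.01; Unit G2 5,117.60.
Cap binds for Unit 3A ($17,350); remaining pool $27,000 reallocated over remaining assessed value 486,253.
Shares after redistribution: Unit 1A 18,771.67 → $18,750; Unit G2 8,228.33 → $8,250.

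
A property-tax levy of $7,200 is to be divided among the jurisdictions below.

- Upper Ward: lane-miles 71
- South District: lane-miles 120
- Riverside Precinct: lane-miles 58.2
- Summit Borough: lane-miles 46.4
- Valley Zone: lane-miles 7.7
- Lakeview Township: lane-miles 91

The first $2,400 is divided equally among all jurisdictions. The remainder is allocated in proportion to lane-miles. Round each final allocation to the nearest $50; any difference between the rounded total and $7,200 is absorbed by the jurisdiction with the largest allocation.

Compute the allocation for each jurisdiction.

$2,400 shared equally gives $400 per jurisdiction.
Remainder $4,800 by lane-miles (total 394.3): Upper Ward 864.32 → $850; South District 1,460.82 → $1,450; Riverside Precinct 708.50 → $700; Summit Borough 564.85 → $550; Valley Zone 93.74 → $100; Lakeview Township 1,107.79 → $1,100.
Rounding difference +$50 on remainder applied to South District.
Totals: Upper Ward $400 + $850 = $1,250; South District $400 + $1,500 = $1,900; Riverside Precinct $400 + $700 = $1,100; Summit Borough $400 + $550 = $950; Valley Zone $400 + $100 = $500; Lakeview Township $400 + $1,100 = $1,500.

Upper Ward: $1,250 | South District: $1,900 | Riverside Precinct: $1,100 | Summit Borough: $950 | Valley Zone: $500 | Lakeview Township: $1,500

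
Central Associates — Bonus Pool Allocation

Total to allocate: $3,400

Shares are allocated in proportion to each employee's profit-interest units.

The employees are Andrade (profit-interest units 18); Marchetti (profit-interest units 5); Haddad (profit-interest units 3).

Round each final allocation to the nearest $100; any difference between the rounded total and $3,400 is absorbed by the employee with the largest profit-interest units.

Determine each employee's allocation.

Sum of profit-interest units: 18 + 5 + 3 = 26.
Unrounded shares: Andrade 2,353.85; Marchetti 653.85; Haddad 392.31.
Rounded to nearest $100: Andrade $2,400; Marchetti $700; Haddad $400. Sum = $3,500.
Difference $3,400 − $3,500 = −$100 applied to largest profit-interest units (Andrade): Andrade becomes $2,300.

Andrade: $2,300 | Marchetti: $700 | Haddad: $400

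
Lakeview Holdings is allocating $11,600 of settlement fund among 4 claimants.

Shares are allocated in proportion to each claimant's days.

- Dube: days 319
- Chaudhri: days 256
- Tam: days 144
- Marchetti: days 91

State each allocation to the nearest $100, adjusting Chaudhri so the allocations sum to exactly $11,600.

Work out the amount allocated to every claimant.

Combined days = 810.
Proportional shares: Dube 319/810 × $11,600 = 4,568.40; Chaudhri 256/810 × $11,600 = 3,666.17; Tam 144/810 × $11,600 = 2,062.22; Marchetti 91/810 × $11,600 = 1,303.21.
At nearest $100: Dube $4,600; Chaudhri $3,700; Tam $2,100; Marchetti $1,300. Sum = $11,700.
Difference $11,600 − $11,700 = −$100 applied to Chaudhri: Chaudhri becomes $3,600.

Dube: $4,600 | Chaudhri: $3,600 | Tam: $2,100 | Marchetti: $1,300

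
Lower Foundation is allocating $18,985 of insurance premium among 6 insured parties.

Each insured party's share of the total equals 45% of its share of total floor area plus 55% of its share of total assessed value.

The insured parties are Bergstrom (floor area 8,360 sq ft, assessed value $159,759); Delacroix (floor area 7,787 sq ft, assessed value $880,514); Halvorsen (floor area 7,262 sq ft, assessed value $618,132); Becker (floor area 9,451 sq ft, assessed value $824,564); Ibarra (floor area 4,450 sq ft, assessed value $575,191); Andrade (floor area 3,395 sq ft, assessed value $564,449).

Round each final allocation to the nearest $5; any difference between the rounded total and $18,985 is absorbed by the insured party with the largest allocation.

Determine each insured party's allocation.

Totals — floor area 40,705, assessed value 3,622,609.
Composite weights (45% floor area + 55% assessed value): Bergstrom 0.1167; Delacroix 0.2198; Halvorsen 0.1741; Becker 0.2297; Ibarra 0.1365; Andrade 0.1232.
Pro-rata amounts: Bergstrom 2,215.10; Delacroix 4,172.33; Halvorsen 3,305.86; Becker 4,360.31; Ibarra 2,591.90; Andrade 2,339.51.
After rounding ($5): Bergstrom $2,215; Delacroix $4,170; Halvorsen $3,305; Becker $4,360; Ibarra $2,590; Andrade $2,340. Sum = $18,980.
Difference $18,985 − $18,980 = +$5 applied to largest allocation (Becker): Becker becomes $4,365.

Bergstrom: $2,215 · Delacroix: $4,170 · Halvorsen: $3,305 · Becker: $4,365 · Ibarra: $2,590 · Andrade: $2,340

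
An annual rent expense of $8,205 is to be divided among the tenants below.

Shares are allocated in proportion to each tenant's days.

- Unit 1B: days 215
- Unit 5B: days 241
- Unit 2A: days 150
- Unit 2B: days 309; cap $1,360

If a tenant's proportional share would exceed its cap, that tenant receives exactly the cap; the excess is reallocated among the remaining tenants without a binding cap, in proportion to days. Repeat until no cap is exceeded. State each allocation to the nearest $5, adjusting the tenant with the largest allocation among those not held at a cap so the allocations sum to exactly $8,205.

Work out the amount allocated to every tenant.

Days total: 915.
Pro-rata shares before constraints: Unit 1B 1,927.95; Unit 5B 2,161.10; Unit 2A 1,345.08; Unit 2B 2,770.87.
Held at cap: Unit 2B ($1,360); residual $6,845 reallocated over remaining days 606.
Shares after redistribution: Unit 1B 2,428.51 → $2,430; Unit 5B 2,722.19 → $2,720; Unit 2A 1,694.31 → $1,695.

Unit 1B: $2,430; Unit 5B: $2,720; Unit 2A: $1,695; Unit 2B: $1,360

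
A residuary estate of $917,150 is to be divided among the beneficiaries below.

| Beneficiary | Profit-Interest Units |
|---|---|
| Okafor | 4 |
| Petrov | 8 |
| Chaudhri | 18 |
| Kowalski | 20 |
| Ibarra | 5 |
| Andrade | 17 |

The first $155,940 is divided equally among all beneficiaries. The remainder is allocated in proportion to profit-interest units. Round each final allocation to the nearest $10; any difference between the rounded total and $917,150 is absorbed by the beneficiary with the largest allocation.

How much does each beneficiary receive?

$155,940 shared equally gives $25,990 per beneficiary.
Remainder $761,210 by profit-interest units (total 72): Okafor 42,289.44 → $42,290; Petrov 84,578.89 → $84,580; Chaudhri 190,302.50 → $190,300; Kowalski 211,447.22 → $211,450; Ibarra 52,861.81 → $52,860; Andrade 179,730.14 → $179,730.
Totals: Okafor $25,990 + $42,290 = $68,280; Petrov $25,990 + $84,580 = $110,570; Chaudhri $25,990 + $190,300 = $216,290; Kowalski $25,990 + $211,450 = $237,440; Ibarra $25,990 + $52,860 = $78,850; Andrade $25,990 + $179,730 = $205,720.

Okafor: $68,280 · Petrov: $110,570 · Chaudhri: $216,290 · Kowalski: $237,440 · Ibarra: $78,850 · Andrade: $205,720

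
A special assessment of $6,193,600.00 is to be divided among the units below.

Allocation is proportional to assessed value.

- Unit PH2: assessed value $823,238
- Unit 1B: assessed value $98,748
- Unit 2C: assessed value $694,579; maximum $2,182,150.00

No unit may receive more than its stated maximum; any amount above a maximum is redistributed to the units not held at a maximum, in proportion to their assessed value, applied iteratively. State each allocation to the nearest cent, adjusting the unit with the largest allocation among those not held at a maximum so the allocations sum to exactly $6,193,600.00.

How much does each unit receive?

Unit PH2: $3,581,809.35 | Unit 1B: $429,640.65 | Unit 2C: $2,182,150.00

Combined assessed value = 1,616,565.
Pro-rata shares before constraints: Unit PH2 3,154,099.5115; Unit 1B 378,336.5425; Unit 2C 2,661,163.9460.
Cap binds for Unit 2C ($2,182,150.00); balance $4,011,450.00 reallocated over remaining assessed value 921,986.
Shares after redistribution: Unit PH2 3,581,809.3497 → $3,581,809.35; Unit 1B 429,640.6503 → $429,640.65.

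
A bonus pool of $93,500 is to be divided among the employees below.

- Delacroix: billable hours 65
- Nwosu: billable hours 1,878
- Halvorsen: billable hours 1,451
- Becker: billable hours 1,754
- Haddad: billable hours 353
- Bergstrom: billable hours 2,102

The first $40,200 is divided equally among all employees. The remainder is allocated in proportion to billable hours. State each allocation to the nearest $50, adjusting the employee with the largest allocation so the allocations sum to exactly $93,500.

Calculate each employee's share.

First tranche $40,200 split equally: $6,700 each.
Remainder $53,300 by billable hours (total 7,603): Delacroix 455.68 → $450; Nwosu 13,165.51 → $13,150; Halvorsen 10,172.08 → $10,150; Becker 12,296.23 → $12,300; Haddad 2,474.67 → $2,450; Bergstrom 14,735.84 → $14,750.
Rounding difference +$50 on remainder applied to Bergstrom.
Totals: Delacroix $6,700 + $450 = $7,150; Nwosu $6,700 + $13,150 = $19,850; Halvorsen $6,700 + $10,150 = $16,850; Becker $6,700 + $12,300 = $19,000; Haddad $6,700 + $2,450 = $9,150; Bergstrom $6,700 + $14,800 = $21,500.

Delacroix: $7,150 | Nwosu: $19,850 | Halvorsen: $16,850 | Becker: $19,000 | Haddad: $9,150 | Bergstrom: $21,500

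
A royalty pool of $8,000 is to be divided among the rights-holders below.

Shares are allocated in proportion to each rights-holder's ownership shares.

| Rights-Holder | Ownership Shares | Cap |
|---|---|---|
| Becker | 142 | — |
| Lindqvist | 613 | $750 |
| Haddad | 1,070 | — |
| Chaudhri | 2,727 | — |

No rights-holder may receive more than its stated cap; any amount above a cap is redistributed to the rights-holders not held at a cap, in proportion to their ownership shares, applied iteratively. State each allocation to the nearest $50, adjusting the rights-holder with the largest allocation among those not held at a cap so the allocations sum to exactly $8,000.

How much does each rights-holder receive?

Total ownership shares = 4,552.
Unconstrained shares: Becker 249.56; Lindqvist 1,077.33; Haddad 1,880.49; Chaudhri 4,792.62.
Held at cap: Lindqvist ($750); remaining pool $7,250 reallocated over remaining ownership shares 3,939.
Redistributed shares: Becker 261.36 → $250; Haddad 1,969.41 → $1,950; Chaudhri 5,019.23 → $5,000.
Rounding difference +$50 applied to Chaudhri → $5,050.

Becker: $250; Lindqvist: $750; Haddad: $1,950; Chaudhri: $5,050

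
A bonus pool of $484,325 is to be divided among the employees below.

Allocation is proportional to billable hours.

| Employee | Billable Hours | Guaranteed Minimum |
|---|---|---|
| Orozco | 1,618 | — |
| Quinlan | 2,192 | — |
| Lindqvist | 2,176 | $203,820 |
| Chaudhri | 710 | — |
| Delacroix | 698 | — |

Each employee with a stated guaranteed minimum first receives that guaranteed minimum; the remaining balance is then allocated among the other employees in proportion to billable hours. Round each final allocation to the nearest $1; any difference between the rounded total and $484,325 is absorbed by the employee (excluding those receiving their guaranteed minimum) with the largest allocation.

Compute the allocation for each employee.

Fund the minimums — Lindqvist $203,820. Remaining pool $280,505.
Remaining pool split over remaining billable hours 5,218: Orozco 86,979.13 → $86,979; Quinlan 117,835.75 → $117,836; Chaudhri 38,167.60 → $38,168; Delacroix 37,522.52 → $37,523.
Rounding difference −$1 applied to Quinlan → $117,835.

Orozco: $86,979 · Quinlan: $117,835 · Lindqvist: $203,820 · Chaudhri: $38,168 · Delacroix: $37,523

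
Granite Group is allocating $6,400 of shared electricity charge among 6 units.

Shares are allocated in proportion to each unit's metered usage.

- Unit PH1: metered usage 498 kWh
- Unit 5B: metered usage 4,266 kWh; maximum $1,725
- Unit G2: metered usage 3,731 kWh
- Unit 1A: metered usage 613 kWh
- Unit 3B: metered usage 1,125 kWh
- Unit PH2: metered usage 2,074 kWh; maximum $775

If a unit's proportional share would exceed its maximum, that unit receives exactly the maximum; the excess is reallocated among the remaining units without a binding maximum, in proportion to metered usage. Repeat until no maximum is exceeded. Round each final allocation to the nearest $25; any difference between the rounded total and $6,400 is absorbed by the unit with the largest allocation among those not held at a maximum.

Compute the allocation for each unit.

Unit PH1: $325 | Unit 5B: $1,725 | Unit G2: $2,450 | Unit 1A: $400 | Unit 3B: $725 | Unit PH2: $775

Sum of metered usage: 12,307.
Proportional shares (ignoring caps): Unit PH1 258.97; Unit 5B 2,218.44; Unit G2 1,940.23; Unit 1A 318.78; Unit 3B 585.03; Unit PH2 1,078.54.
Cap binds for Unit 5B ($1,725), Unit PH2 ($775); balance $3,900 reallocated over remaining metered usage 5,967.
Remaining shares: Unit PH1 325.49 → $325; Unit G2 2,438.56 → $2,450; Unit 1A 400.65 → $400; Unit 3B 735.29 → $725.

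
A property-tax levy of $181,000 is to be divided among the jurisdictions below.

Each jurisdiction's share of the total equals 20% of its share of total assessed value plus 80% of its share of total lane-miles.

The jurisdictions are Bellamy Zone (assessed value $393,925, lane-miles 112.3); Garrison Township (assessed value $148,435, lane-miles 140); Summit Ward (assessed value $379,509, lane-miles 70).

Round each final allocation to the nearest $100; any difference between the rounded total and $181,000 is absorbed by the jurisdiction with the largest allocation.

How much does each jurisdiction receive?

Bellamy Zone: $65,900 | Garrison Township: $68,700 | Summit Ward: $46,400

Assessed value total 921,869; lane-miles total 322.3.
Blended shares (20% assessed value + 80% lane-miles): Bellamy Zone 0.3642; Garrison Township 0.3797; Summit Ward 0.2561.
Proportional shares: Bellamy Zone 65,921.79; Garrison Township 68,726.67; Summit Ward 46,351.54.
Rounded to nearest $100: Bellamy Zone $65,900; Garrison Township $68,700; Summit Ward $46,400. Sum = $181,000.
Sum already equals the total — no adjustment.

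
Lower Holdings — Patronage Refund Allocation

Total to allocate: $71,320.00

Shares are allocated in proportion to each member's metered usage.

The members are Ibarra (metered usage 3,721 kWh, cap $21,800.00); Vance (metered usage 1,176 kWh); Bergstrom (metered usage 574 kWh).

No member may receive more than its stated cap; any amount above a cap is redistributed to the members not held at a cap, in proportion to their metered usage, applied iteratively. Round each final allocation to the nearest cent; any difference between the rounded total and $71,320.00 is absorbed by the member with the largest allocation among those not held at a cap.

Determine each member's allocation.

Combined metered usage = 5,471.
Pro-rata shares before constraints: Ibarra 48,506.9859; Vance 15,330.3455; Bergstrom 7,482.6686.
Held at cap: Ibarra ($21,800.00); balance $49,520.00 reallocated over remaining metered usage 1,750.
Shares after redistribution: Vance 33,277.4400 → $33,277.44; Bergstrom 16,242.5600 → $16,242.56.

Ibarra: $21,800.00 · Vance: $33,277.44 · Bergstrom: $16,242.56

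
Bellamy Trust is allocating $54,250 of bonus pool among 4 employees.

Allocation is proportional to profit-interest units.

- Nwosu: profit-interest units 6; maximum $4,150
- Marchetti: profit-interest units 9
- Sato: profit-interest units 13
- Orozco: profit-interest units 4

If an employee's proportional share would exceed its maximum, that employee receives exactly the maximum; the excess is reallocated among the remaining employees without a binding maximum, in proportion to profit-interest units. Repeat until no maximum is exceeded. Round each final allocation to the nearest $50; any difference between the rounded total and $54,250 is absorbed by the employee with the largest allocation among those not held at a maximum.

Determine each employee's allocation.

Profit-interest units total: 32.
Pro-rata shares before constraints: Nwosu 10,171.88; Marchetti 15,257.81; Sato 22,039.06; Orozco 6,781.25.
Held at cap: Nwosu ($4,150); remaining pool $50,100 reallocated over remaining profit-interest units 26.
Remaining shares: Marchetti 17,342.31 → $17,350; Sato 25,050.00 → $25,050; Orozco 7,707.69 → $7,700.

Nwosu: $4,150 | Marchetti: $17,350 | Sato: $25,050 | Orozco: $7,700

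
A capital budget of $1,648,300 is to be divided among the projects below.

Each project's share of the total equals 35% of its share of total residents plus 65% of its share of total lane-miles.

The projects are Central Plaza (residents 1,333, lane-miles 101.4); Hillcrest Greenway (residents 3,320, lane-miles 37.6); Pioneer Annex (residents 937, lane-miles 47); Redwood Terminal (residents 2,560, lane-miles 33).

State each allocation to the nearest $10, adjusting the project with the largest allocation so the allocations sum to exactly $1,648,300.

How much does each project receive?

Central Plaza: $590,430 · Hillcrest Greenway: $418,960 · Pioneer Annex: $296,260 · Redwood Terminal: $342,650

Totals — residents 8,150, lane-miles 219.
Combined weights (35% residents + 65% lane-miles): Central Plaza 0.3582; Hillcrest Greenway 0.2542; Pioneer Annex 0.1797; Redwood Terminal 0.2079.
Raw shares: Central Plaza 590,428.15; Hillcrest Greenway 418,956.42; Pioneer Annex 296,260.47; Redwood Terminal 342,654.96.
Rounded to nearest $10: Central Plaza $590,430; Hillcrest Greenway $418,960; Pioneer Annex $296,260; Redwood Terminal $342,650. Sum = $1,648,300.
Sum already equals the total — no adjustment.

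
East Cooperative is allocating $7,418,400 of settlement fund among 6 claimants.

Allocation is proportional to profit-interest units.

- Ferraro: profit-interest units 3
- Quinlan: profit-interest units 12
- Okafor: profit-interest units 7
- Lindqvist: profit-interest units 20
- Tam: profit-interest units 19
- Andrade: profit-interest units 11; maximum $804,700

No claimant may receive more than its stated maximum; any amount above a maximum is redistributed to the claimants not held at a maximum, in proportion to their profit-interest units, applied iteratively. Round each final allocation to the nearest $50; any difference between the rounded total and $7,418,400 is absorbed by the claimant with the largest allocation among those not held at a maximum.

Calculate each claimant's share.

Ferraro: $325,250 | Quinlan: $1,301,050 | Okafor: $758,950 | Lindqvist: $2,168,450 | Tam: $2,060,000 | Andrade: $804,700

Combined profit-interest units = 72.
Pro-rata shares before constraints: Ferraro 309,100.00; Quinlan 1,236,400.00; Okafor 721,233.33; Lindqvist 2,060,666.67; Tam 1,957,633.33; Andrade 1,133,366.67.
Cap binds for Andrade ($804,700); remaining pool $6,613,700 reallocated over remaining profit-interest units 61.
Remaining shares: Ferraro 325,263.93 → $325,250; Quinlan 1,301,055.74 → $1,301,050; Okafor 758,949.18 → $758,950; Lindqvist 2,168,426.23 → $2,168,450; Tam 2,060,004.92 → $2,060,000.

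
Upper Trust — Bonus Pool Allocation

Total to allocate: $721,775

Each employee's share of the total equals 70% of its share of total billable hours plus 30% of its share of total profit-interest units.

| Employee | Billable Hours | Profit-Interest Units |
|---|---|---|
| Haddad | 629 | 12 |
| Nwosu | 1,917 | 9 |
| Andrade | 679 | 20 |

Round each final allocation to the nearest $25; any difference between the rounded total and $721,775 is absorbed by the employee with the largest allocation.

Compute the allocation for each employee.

Billable hours total 3,225; profit-interest units total 41.
Blended shares (70% billable hours + 30% profit-interest units): Haddad 0.2243; Nwosu 0.4819; Andrade 0.2937.
Pro-rata amounts: Haddad 161,917.24; Nwosu 347,857.07; Andrade 212,000.70.
After rounding ($25): Haddad $161,925; Nwosu $347,850; Andrade $212,000. Sum = $721,775.
Sum already equals the total — no adjustment.

Haddad: $161,925; Nwosu: $347,850; Andrade: $212,000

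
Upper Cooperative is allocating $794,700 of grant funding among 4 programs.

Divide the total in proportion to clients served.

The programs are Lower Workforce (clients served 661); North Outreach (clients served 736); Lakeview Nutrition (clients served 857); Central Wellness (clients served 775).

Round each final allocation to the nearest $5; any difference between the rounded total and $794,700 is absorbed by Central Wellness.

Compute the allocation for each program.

Lower Workforce: $173,420 · North Outreach: $193,100 · Lakeview Nutrition: $224,845 · Central Wellness: $203,335

Sum of clients served: 3,029.
Proportional shares: Lower Workforce 661/3,029 × $794,700 = 173,422.48; North Outreach 736/3,029 × $794,700 = 193,099.77; Lakeview Nutrition 857/3,029 × $794,700 = 224,845.79; Central Wellness 775/3,029 × $794,700 = 203,331.96.
After rounding ($5): Lower Workforce $173,420; North Outreach $193,100; Lakeview Nutrition $224,845; Central Wellness $203,330. Sum = $794,695.
Difference $794,700 − $794,695 = +$5 applied to Central Wellness: Central Wellness becomes $203,335.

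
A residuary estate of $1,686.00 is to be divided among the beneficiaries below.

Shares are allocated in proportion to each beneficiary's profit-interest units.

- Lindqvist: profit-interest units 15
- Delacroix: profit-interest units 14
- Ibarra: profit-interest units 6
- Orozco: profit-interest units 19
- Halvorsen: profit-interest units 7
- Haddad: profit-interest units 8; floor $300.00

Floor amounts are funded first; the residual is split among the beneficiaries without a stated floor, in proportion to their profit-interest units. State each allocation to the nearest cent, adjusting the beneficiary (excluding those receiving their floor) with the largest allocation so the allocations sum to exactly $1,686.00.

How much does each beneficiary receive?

Minimums first: Haddad $300.00. Remaining pool $1,386.00.
Remaining pool split over remaining profit-interest units 61: Lindqvist 340.8197 → $340.82; Delacroix 318.0984 → $318.10; Ibarra 136.3279 → $136.33; Orozco 431.7049 → $431.70; Halvorsen 159.0492 → $159.05.

Lindqvist: $340.82 · Delacroix: $318.10 · Ibarra: $136.33 · Orozco: $431.70 · Halvorsen: $159.05 · Haddad: $300.00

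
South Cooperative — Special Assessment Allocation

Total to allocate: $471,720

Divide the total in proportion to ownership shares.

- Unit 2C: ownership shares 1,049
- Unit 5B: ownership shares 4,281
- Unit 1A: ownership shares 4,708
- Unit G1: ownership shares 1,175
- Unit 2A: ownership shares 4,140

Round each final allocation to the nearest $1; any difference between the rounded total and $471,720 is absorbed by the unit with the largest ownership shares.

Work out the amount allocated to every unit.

Total ownership shares = 15,353.
Raw shares: Unit 2C 1,049/15,353 × $471,720 = 32,230.46; Unit 5B 4,281/15,353 × $471,720 = 131,533.47; Unit 1A 4,708/15,353 × $471,720 = 144,653.02; Unit G1 1,175/15,353 × $471,720 = 36,101.80; Unit 2A 4,140/15,353 × $471,720 = 127,201.25.
At nearest $1: Unit 2C $32,230; Unit 5B $131,533; Unit 1A $144,653; Unit G1 $36,102; Unit 2A $127,201. Sum = $471,719.
Difference $471,720 − $471,719 = +$1 applied to largest ownership shares (Unit 1A): Unit 1A becomes $144,654.

Unit 2C: $32,230; Unit 5B: $131,533; Unit 1A: $144,654; Unit G1: $36,102; Unit 2A: $127,201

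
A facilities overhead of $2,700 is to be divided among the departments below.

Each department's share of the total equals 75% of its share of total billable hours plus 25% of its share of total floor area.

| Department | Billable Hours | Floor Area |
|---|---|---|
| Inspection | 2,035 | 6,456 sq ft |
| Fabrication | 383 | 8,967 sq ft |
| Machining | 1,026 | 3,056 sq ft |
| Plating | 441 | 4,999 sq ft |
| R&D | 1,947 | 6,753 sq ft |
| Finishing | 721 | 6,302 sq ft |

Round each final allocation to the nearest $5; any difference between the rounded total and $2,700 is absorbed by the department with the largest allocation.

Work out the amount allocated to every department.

Inspection: $745 | Fabrication: $285 | Machining: $375 | Plating: $230 | R&D: $725 | Finishing: $340

Totals — billable hours 6,553, floor area 36,533.
Blended shares (75% billable hours + 25% floor area): Inspection 0.2771; Fabrication 0.1052; Machining 0.1383; Plating 0.0847; R&D 0.2690; Finishing 0.1256.
Unrounded shares: Inspection 748.14; Fabrication 284.03; Machining 373.52; Plating 228.64; R&D 726.43; Finishing 339.24.
At nearest $5: Inspection $750; Fabrication $285; Machining $375; Plating $230; R&D $725; Finishing $340. Sum = $2,705.
Difference $2,700 − $2,705 = −$5 applied to largest allocation (Inspection): Inspection becomes $745.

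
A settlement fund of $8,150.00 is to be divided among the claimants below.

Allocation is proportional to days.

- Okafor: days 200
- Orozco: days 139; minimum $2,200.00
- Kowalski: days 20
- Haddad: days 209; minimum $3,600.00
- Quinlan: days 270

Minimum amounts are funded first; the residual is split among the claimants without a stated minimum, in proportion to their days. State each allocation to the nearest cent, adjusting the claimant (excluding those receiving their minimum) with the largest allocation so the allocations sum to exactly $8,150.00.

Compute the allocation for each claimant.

Okafor: $959.18 · Orozco: $2,200.00 · Kowalski: $95.92 · Haddad: $3,600.00 · Quinlan: $1,294.90

Guaranteed amounts: Orozco $2,200.00; Haddad $3,600.00. Residual $2,350.00.
Residual split over remaining days 490: Okafor 959.1837 → $959.18; Kowalski 95.9184 → $95.92; Quinlan 1,294.8980 → $1,294.90.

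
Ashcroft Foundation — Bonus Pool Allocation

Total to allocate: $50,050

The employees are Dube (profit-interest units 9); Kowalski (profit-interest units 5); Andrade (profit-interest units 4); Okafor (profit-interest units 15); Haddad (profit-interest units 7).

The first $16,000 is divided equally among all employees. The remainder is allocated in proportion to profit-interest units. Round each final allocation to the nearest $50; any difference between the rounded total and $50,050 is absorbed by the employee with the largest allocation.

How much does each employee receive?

Dube: $10,850; Kowalski: $7,450; Andrade: $6,600; Okafor: $16,000; Haddad: $9,150

$16,000 shared equally gives $3,200 per employee.
Remainder $34,050 by profit-interest units (total 40): Dube 7,661.25 → $7,650; Kowalski 4,256.25 → $4,250; Andrade 3,405.00 → $3,400; Okafor 12,768.75 → $12,750; Haddad 5,958.75 → $5,950.
Rounding difference +$50 on remainder applied to Okafor.
Totals: Dube $3,200 + $7,650 = $10,850; Kowalski $3,200 + $4,250 = $7,450; Andrade $3,200 + $3,400 = $6,600; Okafor $3,200 + $12,800 = $16,000; Haddad $3,200 + $5,950 = $9,150.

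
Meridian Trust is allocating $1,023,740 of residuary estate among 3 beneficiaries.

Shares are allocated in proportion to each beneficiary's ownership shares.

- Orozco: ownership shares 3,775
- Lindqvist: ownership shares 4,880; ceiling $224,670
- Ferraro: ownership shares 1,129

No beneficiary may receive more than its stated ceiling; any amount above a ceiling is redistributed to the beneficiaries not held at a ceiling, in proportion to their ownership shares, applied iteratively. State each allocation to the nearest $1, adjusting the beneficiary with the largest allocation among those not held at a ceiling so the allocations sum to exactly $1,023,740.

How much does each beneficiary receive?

Total ownership shares = 9,784.
Unconstrained shares: Orozco 394,993.71; Lindqvist 510,614.39; Ferraro 118,131.89.
Cap binds for Lindqvist ($224,670); balance $799,070 reallocated over remaining ownership shares 4,904.
Redistributed shares: Orozco 615,107.92 → $615,108; Ferraro 183,962.08 → $183,962.

Orozco: $615,108 | Lindqvist: $224,670 | Ferraro: $183,962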